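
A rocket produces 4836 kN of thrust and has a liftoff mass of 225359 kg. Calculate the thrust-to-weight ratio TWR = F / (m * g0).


TWR = 4836000 / (225359 * 9.81) = 2.19

2.19


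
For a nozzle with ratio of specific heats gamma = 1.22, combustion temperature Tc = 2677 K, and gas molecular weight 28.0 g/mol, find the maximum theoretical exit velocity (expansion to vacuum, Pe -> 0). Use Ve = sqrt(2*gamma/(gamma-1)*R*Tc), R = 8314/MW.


R = 8314 / 28.0 = 296.93 J/(kg.K)
Ve = sqrt(2 * 1.22 / (1.22 - 1) * 296.93 * 2677) = 2969 m/s

2969 m/s


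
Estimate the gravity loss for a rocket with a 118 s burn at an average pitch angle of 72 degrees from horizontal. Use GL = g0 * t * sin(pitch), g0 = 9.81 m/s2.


GL = 9.81 * 118 * sin(72 deg) = 1101 m/s

1101 m/s


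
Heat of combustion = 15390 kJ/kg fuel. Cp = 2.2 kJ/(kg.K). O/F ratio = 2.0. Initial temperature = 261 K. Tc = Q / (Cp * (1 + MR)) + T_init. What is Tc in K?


Tc = 15390 / (2.2 * (1 + 2.0)) + 261 = 2593 K

2593 K


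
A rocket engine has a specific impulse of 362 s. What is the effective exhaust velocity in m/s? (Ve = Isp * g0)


Ve = Isp * g0 = 362 * 9.81 = 3551.2 m/s

3551.2 m/s


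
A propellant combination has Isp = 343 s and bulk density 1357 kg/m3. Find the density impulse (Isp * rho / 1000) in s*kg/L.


rho*Isp = 343 * 1357 / 1000 = 465 s*kg/L

465 s*kg/L


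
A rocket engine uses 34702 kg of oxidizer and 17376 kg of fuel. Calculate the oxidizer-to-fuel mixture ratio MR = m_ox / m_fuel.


MR = 34702 / 17376 = 2.0

2.0


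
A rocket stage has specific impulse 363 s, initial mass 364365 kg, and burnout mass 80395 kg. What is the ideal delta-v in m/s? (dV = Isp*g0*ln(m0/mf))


Ve = 363 * 9.81 = 3561.03 m/s
dV = 3561.03 * ln(364365/80395) = 5381 m/s

5381 m/s


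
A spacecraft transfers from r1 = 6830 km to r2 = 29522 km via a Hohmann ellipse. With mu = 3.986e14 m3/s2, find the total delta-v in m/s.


V1 = sqrt(mu/r1) = 7639.38 m/s
dV1 = V1*(sqrt(2*r2/(r1+r2)) - 1) = 2096.65 m/s
V2 = sqrt(mu/r2) = 3674.48 m/s
dV2 = V2*(1 - sqrt(2*r1/(r1+r2))) = 1422.02 m/s
Total dV = 3519 m/s

3519 m/s


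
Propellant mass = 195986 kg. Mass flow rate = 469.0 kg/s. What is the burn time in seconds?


tb = 195986 / 469.0 = 417.9 s

417.9 s


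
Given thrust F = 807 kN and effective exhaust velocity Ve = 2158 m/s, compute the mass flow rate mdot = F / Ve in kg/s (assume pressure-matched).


mdot = F / Ve = 807000 / 2158 = 374.0 kg/s

374.0 kg/s


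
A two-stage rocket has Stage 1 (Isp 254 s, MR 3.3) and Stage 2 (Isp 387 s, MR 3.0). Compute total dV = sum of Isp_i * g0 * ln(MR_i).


dV1 = 254 * 9.81 * ln(3.3) = 2974.9 m/s
dV2 = 387 * 9.81 * ln(3.0) = 4170.8 m/s
Total dV = 2974.9 + 4170.8 = 7145.7 m/s ~ 7146 m/s

7146 m/s


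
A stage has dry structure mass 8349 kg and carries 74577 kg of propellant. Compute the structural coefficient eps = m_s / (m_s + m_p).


eps = 8349 / (8349 + 74577) = 0.1007

0.1007


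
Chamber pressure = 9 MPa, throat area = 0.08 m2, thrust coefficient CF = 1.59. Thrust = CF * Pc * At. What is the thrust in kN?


F = 1.59 * 9e6 * 0.08 = 1.1448e+06 N = 1144.8 kN

1144.8 kN


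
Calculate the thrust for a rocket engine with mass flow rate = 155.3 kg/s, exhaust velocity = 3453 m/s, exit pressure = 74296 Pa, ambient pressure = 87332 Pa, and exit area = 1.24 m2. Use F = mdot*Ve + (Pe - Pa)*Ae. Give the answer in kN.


F = 155.3 * 3453 + (74296 - 87332) * 1.24 = 520086.0 N = 520.1 kN

520.1 kN


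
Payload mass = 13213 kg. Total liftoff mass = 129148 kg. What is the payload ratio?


PR = 13213 / 129148 = 0.1023

0.1023


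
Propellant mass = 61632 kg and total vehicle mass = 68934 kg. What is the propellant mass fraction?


PMF = 61632 / 68934 = 0.894

0.894


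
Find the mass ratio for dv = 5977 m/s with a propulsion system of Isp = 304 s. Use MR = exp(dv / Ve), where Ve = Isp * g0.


Ve = 304 * 9.81 = 2982.24 m/s
MR = exp(5977 / 2982.24) = 7.42

7.42


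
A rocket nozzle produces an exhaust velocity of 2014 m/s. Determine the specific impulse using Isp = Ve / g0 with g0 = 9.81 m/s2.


Isp = Ve / g0 = 2014 / 9.81 = 205.3 s

205.3 s


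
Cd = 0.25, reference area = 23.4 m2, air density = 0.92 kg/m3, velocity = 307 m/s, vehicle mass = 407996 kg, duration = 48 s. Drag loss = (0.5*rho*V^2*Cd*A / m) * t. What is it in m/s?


D = 0.5 * 0.92 * 307^2 * 0.25 * 23.4 = 253624.06 N
a = 253624.06 / 407996 = 0.6216 m/s2
dV = 0.6216 * 48 = 29.8 m/s

29.8 m/s


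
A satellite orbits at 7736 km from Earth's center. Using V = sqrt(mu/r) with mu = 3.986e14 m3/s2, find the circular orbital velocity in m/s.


V = sqrt(3.986e14 / 7736000) = 7178 m/s

7178 m/s


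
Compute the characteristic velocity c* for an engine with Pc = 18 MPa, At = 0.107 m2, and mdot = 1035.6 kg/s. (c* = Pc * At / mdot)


c* = 18e6 * 0.107 / 1035.6 = 1860 m/s

1860 m/s


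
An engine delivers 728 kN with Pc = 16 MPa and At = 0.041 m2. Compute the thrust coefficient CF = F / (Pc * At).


CF = 728000 / (16e6 * 0.041) = 1.11

1.11


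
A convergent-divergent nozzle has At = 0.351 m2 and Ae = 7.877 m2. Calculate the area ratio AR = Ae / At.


AR = 7.877 / 0.351 = 22.4

22.4


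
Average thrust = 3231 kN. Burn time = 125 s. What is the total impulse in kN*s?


It = 3231 * 125 = 403875 kN*s

403875 kN*s


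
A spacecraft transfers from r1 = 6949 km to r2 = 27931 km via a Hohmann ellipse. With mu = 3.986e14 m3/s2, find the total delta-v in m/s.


V1 = sqrt(mu/r1) = 7573.69 m/s
dV1 = V1*(sqrt(2*r2/(r1+r2)) - 1) = 2010.99 m/s
V2 = sqrt(mu/r2) = 3777.68 m/s
dV2 = V2*(1 - sqrt(2*r1/(r1+r2))) = 1393.09 m/s
Total dV = 3404 m/s

3404 m/s


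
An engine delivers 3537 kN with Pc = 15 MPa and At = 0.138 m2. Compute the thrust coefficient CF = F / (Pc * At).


CF = 3537000 / (15e6 * 0.138) = 1.71

1.71


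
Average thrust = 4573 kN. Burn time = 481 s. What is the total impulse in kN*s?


It = 4573 * 481 = 2199613 kN*s

2199613 kN*s


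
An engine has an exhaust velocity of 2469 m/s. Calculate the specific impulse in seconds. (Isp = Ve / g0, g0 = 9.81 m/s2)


Isp = Ve / g0 = 2469 / 9.81 = 251.7 s

251.7 s


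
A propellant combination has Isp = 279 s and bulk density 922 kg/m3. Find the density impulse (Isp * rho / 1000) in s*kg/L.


rho*Isp = 279 * 922 / 1000 = 257 s*kg/L

257 s*kg/L


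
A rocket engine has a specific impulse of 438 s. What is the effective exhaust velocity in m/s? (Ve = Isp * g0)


Ve = Isp * g0 = 438 * 9.81 = 4296.8 m/s

4296.8 m/s


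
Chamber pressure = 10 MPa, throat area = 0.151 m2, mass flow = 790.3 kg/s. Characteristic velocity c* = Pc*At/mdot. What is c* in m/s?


c* = 10e6 * 0.151 / 790.3 = 1911 m/s

1911 m/s


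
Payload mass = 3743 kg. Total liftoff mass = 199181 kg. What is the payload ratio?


PR = 3743 / 199181 = 0.0188

0.0188


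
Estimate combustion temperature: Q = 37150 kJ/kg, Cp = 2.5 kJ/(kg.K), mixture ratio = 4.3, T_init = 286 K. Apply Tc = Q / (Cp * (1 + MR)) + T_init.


Tc = 37150 / (2.5 * (1 + 4.3)) + 286 = 3090 K

3090 K


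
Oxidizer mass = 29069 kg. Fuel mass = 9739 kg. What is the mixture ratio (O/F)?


MR = 29069 / 9739 = 2.98

2.98


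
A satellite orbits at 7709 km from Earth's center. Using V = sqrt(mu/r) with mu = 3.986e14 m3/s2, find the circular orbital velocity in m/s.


V = sqrt(3.986e14 / 7709000) = 7191 m/s

7191 m/s


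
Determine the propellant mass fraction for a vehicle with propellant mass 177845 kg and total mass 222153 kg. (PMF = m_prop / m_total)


PMF = 177845 / 222153 = 0.801

0.801


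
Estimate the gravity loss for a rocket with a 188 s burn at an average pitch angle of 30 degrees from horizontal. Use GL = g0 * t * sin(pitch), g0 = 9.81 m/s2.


GL = 9.81 * 188 * sin(30 deg) = 922 m/s

922 m/s


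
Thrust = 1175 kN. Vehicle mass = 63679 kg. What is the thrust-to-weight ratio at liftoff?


TWR = 1175000 / (63679 * 9.81) = 1.88

1.88


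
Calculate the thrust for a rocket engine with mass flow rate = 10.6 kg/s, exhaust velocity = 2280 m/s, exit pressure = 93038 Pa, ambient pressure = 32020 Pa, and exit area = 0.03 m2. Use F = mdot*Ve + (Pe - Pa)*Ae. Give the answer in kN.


F = 10.6 * 2280 + (93038 - 32020) * 0.03 = 25999.0 N = 26.0 kN

26.0 kN


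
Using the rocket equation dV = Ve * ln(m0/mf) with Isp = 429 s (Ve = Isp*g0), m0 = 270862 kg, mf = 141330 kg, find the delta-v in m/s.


Ve = 429 * 9.81 = 4208.49 m/s
dV = 4208.49 * ln(270862/141330) = 2738 m/s

2738 m/s


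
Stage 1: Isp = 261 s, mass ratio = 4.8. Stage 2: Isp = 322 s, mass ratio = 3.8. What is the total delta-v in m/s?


dV1 = 261 * 9.81 * ln(4.8) = 4016.3 m/s
dV2 = 322 * 9.81 * ln(3.8) = 4217.0 m/s
Total dV = 4016.3 + 4217.0 = 8233.3 m/s ~ 8233 m/s

8233 m/s


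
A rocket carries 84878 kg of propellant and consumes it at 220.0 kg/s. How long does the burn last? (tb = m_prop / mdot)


tb = 84878 / 220.0 = 385.8 s

385.8 s


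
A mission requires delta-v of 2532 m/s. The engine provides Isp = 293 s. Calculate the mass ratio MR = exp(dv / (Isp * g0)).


Ve = 293 * 9.81 = 2874.33 m/s
MR = exp(2532 / 2874.33) = 2.413

2.413


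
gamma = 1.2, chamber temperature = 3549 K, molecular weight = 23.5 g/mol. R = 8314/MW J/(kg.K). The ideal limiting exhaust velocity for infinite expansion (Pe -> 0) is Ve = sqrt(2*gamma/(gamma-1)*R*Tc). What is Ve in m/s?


R = 8314 / 23.5 = 353.79 J/(kg.K)
Ve = sqrt(2 * 1.2 / (1.2 - 1) * 353.79 * 3549) = 3882 m/s

3882 m/s


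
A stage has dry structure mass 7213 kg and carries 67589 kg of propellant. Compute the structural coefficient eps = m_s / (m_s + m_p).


eps = 7213 / (7213 + 67589) = 0.0964

0.0964


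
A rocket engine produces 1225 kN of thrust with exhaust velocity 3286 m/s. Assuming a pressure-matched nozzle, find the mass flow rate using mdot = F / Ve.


mdot = F / Ve = 1225000 / 3286 = 372.8 kg/s

372.8 kg/s


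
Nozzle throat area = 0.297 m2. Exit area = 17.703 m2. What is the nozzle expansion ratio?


AR = 17.703 / 0.297 = 59.6

59.6


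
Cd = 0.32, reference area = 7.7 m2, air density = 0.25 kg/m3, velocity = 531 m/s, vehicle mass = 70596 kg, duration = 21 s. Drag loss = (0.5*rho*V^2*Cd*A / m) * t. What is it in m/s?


D = 0.5 * 0.25 * 531^2 * 0.32 * 7.7 = 86843.99 N
a = 86843.99 / 70596 = 1.2302 m/s2
dV = 1.2302 * 21 = 25.8 m/s

25.8 m/s


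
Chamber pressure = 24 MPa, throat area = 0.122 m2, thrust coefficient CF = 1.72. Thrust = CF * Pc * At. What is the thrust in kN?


F = 1.72 * 24e6 * 0.122 = 5.0362e+06 N = 5036.2 kN

5036.2 kN


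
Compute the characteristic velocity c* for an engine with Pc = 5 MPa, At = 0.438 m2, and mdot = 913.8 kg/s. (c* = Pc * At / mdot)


c* = 5e6 * 0.438 / 913.8 = 2397 m/s

2397 m/s


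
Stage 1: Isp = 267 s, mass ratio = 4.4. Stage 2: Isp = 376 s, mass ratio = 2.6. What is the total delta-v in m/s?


dV1 = 267 * 9.81 * ln(4.4) = 3880.7 m/s
dV2 = 376 * 9.81 * ln(2.6) = 3524.5 m/s
Total dV = 3880.7 + 3524.5 = 7405.2 m/s ~ 7405 m/s

7405 m/s


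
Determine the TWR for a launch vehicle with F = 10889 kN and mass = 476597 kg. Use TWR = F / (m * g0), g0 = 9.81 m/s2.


TWR = 10889000 / (476597 * 9.81) = 2.33

2.33


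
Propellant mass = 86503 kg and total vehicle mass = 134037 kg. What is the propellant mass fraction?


PMF = 86503 / 134037 = 0.645

0.645


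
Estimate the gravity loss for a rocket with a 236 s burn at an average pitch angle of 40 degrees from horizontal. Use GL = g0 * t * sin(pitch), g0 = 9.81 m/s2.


GL = 9.81 * 236 * sin(40 deg) = 1488 m/s

1488 m/s


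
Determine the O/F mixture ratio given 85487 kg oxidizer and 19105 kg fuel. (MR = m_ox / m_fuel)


MR = 85487 / 19105 = 4.47

4.47


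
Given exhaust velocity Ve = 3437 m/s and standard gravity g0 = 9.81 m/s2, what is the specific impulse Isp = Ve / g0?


Isp = Ve / g0 = 3437 / 9.81 = 350.4 s

350.4 s


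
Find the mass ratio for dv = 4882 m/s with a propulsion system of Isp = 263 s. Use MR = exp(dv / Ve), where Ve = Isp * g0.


Ve = 263 * 9.81 = 2580.03 m/s
MR = exp(4882 / 2580.03) = 6.634

6.634


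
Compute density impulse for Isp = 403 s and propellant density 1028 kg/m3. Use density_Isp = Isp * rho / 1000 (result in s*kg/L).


rho*Isp = 403 * 1028 / 1000 = 414 s*kg/L

414 s*kg/L


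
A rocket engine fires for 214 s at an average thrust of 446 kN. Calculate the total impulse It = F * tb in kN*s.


It = 446 * 214 = 95444 kN*s

95444 kN*s


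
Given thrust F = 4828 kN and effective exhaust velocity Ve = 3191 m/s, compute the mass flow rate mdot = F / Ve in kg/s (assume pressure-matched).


mdot = F / Ve = 4828000 / 3191 = 1513.0 kg/s

1513.0 kg/s


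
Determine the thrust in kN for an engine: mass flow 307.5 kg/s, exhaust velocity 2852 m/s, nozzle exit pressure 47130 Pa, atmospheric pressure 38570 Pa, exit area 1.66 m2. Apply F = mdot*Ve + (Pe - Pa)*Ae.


F = 307.5 * 2852 + (47130 - 38570) * 1.66 = 891200.0 N = 891.2 kN

891.2 kN


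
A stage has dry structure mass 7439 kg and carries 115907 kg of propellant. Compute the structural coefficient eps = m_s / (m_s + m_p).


eps = 7439 / (7439 + 115907) = 0.0603

0.0603


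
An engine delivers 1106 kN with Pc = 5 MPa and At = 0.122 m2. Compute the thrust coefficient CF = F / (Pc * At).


CF = 1106000 / (5e6 * 0.122) = 1.81

1.81


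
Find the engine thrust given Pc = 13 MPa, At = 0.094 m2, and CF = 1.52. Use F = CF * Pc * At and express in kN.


F = 1.52 * 13e6 * 0.094 = 1.8574e+06 N = 1857.4 kN

1857.4 kN


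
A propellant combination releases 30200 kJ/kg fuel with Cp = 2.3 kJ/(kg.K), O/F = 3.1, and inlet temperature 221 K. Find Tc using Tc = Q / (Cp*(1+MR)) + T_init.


Tc = 30200 / (2.3 * (1 + 3.1)) + 221 = 3424 K

3424 K


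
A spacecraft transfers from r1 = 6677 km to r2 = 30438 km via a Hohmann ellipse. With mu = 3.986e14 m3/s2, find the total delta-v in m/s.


V1 = sqrt(mu/r1) = 7726.41 m/s
dV1 = V1*(sqrt(2*r2/(r1+r2)) - 1) = 2168.83 m/s
V2 = sqrt(mu/r2) = 3618.77 m/s
dV2 = V2*(1 - sqrt(2*r1/(r1+r2))) = 1448.11 m/s
Total dV = 3617 m/s

3617 m/s


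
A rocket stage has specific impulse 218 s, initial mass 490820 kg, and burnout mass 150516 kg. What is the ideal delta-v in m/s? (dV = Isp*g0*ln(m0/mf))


Ve = 218 * 9.81 = 2138.58 m/s
dV = 2138.58 * ln(490820/150516) = 2528 m/s

2528 m/s


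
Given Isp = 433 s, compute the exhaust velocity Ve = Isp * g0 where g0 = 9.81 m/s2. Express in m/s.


Ve = Isp * g0 = 433 * 9.81 = 4247.7 m/s

4247.7 m/s


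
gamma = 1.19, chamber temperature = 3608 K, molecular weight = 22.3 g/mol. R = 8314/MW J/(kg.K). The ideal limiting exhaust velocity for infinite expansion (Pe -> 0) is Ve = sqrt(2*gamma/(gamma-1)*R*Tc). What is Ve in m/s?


R = 8314 / 22.3 = 372.83 J/(kg.K)
Ve = sqrt(2 * 1.19 / (1.19 - 1) * 372.83 * 3608) = 4105 m/s

4105 m/s


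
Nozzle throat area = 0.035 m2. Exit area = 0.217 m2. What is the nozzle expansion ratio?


AR = 0.217 / 0.035 = 6.2

6.2


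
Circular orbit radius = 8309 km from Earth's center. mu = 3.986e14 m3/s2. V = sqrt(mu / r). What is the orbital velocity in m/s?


V = sqrt(3.986e14 / 8309000) = 6926 m/s

6926 m/s


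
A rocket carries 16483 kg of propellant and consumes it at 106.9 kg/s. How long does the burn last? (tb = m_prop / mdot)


tb = 16483 / 106.9 = 154.2 s

154.2 s


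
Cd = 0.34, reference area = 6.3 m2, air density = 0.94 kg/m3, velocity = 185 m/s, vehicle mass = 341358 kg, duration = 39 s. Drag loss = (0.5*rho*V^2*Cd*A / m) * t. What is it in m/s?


D = 0.5 * 0.94 * 185^2 * 0.34 * 6.3 = 34455.68 N
a = 34455.68 / 341358 = 0.1009 m/s2
dV = 0.1009 * 39 = 3.9 m/s

3.9 m/s


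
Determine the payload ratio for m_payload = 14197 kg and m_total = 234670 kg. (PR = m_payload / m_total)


PR = 14197 / 234670 = 0.0605

0.0605


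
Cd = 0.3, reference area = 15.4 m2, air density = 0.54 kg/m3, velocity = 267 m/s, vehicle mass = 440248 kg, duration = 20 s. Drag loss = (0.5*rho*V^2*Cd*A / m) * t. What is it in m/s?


D = 0.5 * 0.54 * 267^2 * 0.3 * 15.4 = 88925.9 N
a = 88925.9 / 440248 = 0.202 m/s2
dV = 0.202 * 20 = 4.0 m/s

4.0 m/s


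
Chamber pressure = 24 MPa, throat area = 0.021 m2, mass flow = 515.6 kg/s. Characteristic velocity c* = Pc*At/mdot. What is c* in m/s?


c* = 24e6 * 0.021 / 515.6 = 978 m/s

978 m/s


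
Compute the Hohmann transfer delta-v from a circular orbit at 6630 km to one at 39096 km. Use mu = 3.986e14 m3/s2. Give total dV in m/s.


V1 = sqrt(mu/r1) = 7753.75 m/s
dV1 = V1*(sqrt(2*r2/(r1+r2)) - 1) = 2385.63 m/s
V2 = sqrt(mu/r2) = 3193.03 m/s
dV2 = V2*(1 - sqrt(2*r1/(r1+r2))) = 1473.56 m/s
Total dV = 3859 m/s

3859 m/s


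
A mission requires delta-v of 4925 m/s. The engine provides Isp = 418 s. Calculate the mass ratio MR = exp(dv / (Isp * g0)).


Ve = 418 * 9.81 = 4100.58 m/s
MR = exp(4925 / 4100.58) = 3.324

3.324


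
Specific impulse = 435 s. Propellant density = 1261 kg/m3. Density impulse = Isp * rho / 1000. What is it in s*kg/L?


rho*Isp = 435 * 1261 / 1000 = 549 s*kg/L

549 s*kg/L


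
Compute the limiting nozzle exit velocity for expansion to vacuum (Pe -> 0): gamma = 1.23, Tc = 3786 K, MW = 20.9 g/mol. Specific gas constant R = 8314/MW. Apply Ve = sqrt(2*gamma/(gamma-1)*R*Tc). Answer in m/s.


R = 8314 / 20.9 = 397.8 J/(kg.K)
Ve = sqrt(2 * 1.23 / (1.23 - 1) * 397.8 * 3786) = 4014 m/s

4014 m/s


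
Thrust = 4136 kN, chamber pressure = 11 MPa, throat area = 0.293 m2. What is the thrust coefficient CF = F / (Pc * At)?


CF = 4136000 / (11e6 * 0.293) = 1.28

1.28


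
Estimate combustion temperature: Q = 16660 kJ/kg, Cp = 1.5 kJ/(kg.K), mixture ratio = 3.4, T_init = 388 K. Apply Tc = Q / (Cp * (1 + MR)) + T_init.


Tc = 16660 / (1.5 * (1 + 3.4)) + 388 = 2912 K

2912 K


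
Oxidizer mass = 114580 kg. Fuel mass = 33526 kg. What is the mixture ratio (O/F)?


MR = 114580 / 33526 = 3.42

3.42


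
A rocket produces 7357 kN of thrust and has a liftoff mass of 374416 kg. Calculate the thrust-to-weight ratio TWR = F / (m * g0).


TWR = 7357000 / (374416 * 9.81) = 2.0

2.0


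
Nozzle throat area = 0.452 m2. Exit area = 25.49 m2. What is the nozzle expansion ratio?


AR = 25.49 / 0.452 = 56.4

56.4


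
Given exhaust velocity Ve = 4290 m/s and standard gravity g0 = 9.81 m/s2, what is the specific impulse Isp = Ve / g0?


Isp = Ve / g0 = 4290 / 9.81 = 437.3 s

437.3 s


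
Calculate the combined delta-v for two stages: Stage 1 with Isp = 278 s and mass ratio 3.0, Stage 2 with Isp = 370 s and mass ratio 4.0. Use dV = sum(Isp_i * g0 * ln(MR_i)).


dV1 = 278 * 9.81 * ln(3.0) = 2996.1 m/s
dV2 = 370 * 9.81 * ln(4.0) = 5031.8 m/s
Total dV = 2996.1 + 5031.8 = 8027.9 m/s ~ 8028 m/s

8028 m/s


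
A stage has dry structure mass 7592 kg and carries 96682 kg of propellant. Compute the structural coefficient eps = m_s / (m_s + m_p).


eps = 7592 / (7592 + 96682) = 0.0728

0.0728


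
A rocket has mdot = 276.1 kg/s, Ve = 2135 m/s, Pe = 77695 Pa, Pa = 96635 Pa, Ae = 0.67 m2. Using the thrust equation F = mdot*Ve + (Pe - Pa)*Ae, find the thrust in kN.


F = 276.1 * 2135 + (77695 - 96635) * 0.67 = 576784.0 N = 576.8 kN

576.8 kN


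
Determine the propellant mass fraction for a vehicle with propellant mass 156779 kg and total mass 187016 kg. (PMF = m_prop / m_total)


PMF = 156779 / 187016 = 0.838

0.838


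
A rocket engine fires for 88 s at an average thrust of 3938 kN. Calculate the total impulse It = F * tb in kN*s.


It = 3938 * 88 = 346544 kN*s

346544 kN*s


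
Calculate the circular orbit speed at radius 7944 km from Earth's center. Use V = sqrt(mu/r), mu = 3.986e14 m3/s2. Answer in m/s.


V = sqrt(3.986e14 / 7944000) = 7084 m/s

7084 m/s


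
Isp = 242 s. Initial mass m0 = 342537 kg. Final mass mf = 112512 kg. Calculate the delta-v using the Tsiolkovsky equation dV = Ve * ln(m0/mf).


Ve = 242 * 9.81 = 2374.02 m/s
dV = 2374.02 * ln(342537/112512) = 2643 m/s

2643 m/s


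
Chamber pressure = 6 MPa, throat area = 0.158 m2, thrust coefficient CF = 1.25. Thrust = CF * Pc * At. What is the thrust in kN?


F = 1.25 * 6e6 * 0.158 = 1.1850e+06 N = 1185.0 kN

1185.0 kN


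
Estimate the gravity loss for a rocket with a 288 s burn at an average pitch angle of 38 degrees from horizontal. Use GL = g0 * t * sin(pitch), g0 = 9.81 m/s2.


GL = 9.81 * 288 * sin(38 deg) = 1739 m/s

1739 m/s


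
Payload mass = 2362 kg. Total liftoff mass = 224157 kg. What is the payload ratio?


PR = 2362 / 224157 = 0.0105

0.0105


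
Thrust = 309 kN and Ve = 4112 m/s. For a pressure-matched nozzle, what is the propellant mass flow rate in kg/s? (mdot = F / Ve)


mdot = F / Ve = 309000 / 4112 = 75.1 kg/s

75.1 kg/s


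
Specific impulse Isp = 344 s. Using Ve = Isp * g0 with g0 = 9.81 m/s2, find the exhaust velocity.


Ve = Isp * g0 = 344 * 9.81 = 3374.6 m/s

3374.6 m/s


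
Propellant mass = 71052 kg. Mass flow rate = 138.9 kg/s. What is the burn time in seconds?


tb = 71052 / 138.9 = 511.5 s

511.5 s


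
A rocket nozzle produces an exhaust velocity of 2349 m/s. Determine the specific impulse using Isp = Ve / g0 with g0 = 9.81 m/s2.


Isp = Ve / g0 = 2349 / 9.81 = 239.4 s

239.4 s


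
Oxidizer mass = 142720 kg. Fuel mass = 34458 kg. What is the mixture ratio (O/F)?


MR = 142720 / 34458 = 4.14

4.14


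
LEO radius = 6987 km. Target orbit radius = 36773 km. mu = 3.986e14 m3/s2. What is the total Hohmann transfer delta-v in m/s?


V1 = sqrt(mu/r1) = 7553.07 m/s
dV1 = V1*(sqrt(2*r2/(r1+r2)) - 1) = 2238.77 m/s
V2 = sqrt(mu/r2) = 3292.34 m/s
dV2 = V2*(1 - sqrt(2*r1/(r1+r2))) = 1431.85 m/s
Total dV = 3671 m/s

3671 m/s


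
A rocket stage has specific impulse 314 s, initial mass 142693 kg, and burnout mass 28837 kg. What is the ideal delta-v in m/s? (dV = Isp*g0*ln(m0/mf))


Ve = 314 * 9.81 = 3080.34 m/s
dV = 3080.34 * ln(142693/28837) = 4926 m/s

4926 m/s


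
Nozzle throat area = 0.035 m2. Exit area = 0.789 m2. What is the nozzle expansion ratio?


AR = 0.789 / 0.035 = 22.5

22.5


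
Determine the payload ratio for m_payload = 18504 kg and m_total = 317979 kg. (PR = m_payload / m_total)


PR = 18504 / 317979 = 0.0582

0.0582


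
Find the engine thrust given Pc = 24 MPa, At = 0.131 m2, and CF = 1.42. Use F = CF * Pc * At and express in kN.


F = 1.42 * 24e6 * 0.131 = 4.4645e+06 N = 4464.5 kN

4464.5 kN


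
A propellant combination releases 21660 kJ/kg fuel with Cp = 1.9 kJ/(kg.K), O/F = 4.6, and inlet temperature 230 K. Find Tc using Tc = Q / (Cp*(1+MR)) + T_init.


Tc = 21660 / (1.9 * (1 + 4.6)) + 230 = 2266 K

2266 K


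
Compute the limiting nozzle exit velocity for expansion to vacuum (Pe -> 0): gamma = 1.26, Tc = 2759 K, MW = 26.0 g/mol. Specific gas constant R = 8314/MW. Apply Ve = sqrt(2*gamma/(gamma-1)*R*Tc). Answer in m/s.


R = 8314 / 26.0 = 319.77 J/(kg.K)
Ve = sqrt(2 * 1.26 / (1.26 - 1) * 319.77 * 2759) = 2924 m/s

2924 m/s


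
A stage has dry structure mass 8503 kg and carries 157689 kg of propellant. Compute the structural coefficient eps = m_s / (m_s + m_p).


eps = 8503 / (8503 + 157689) = 0.0512

0.0512


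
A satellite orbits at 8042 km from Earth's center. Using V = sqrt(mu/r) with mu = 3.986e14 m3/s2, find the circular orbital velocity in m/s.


V = sqrt(3.986e14 / 8042000) = 7040 m/s

7040 m/s


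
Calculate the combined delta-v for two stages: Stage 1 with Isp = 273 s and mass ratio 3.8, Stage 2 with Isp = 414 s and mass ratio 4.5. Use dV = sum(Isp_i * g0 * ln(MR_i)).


dV1 = 273 * 9.81 * ln(3.8) = 3575.3 m/s
dV2 = 414 * 9.81 * ln(4.5) = 6108.6 m/s
Total dV = 3575.3 + 6108.6 = 9683.9 m/s ~ 9684 m/s

9684 m/s


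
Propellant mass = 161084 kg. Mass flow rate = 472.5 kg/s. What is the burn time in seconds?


tb = 161084 / 472.5 = 340.9 s

340.9 s


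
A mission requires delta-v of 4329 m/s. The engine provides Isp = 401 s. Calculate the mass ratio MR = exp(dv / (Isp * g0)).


Ve = 401 * 9.81 = 3933.81 m/s
MR = exp(4329 / 3933.81) = 3.006

3.006


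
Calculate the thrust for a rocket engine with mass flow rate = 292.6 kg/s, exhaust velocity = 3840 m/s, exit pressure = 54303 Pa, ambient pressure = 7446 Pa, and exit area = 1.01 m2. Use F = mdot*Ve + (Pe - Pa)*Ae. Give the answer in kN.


F = 292.6 * 3840 + (54303 - 7446) * 1.01 = 1.1709e+06 N = 1170.9 kN

1170.9 kN


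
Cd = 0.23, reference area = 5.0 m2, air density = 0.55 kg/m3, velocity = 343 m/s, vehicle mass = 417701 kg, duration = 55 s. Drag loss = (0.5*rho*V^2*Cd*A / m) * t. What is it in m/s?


D = 0.5 * 0.55 * 343^2 * 0.23 * 5.0 = 37206.5 N
a = 37206.5 / 417701 = 0.0891 m/s2
dV = 0.0891 * 55 = 4.9 m/s

4.9 m/s


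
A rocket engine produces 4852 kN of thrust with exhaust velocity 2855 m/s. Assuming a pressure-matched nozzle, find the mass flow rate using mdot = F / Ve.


mdot = F / Ve = 4852000 / 2855 = 1699.5 kg/s

1699.5 kg/s


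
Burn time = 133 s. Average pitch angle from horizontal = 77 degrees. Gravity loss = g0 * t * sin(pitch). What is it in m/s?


GL = 9.81 * 133 * sin(77 deg) = 1271 m/s

1271 m/s


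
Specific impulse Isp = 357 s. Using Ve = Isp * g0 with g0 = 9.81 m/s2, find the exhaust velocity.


Ve = Isp * g0 = 357 * 9.81 = 3502.2 m/s

3502.2 m/s


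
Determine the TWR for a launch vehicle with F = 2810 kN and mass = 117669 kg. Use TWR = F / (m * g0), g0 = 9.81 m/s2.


TWR = 2810000 / (117669 * 9.81) = 2.43

2.43


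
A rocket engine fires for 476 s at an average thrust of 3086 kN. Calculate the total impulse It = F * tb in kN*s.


It = 3086 * 476 = 1468936 kN*s

1468936 kN*s


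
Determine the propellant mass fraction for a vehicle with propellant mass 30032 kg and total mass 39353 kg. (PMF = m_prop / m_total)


PMF = 30032 / 39353 = 0.763

0.763


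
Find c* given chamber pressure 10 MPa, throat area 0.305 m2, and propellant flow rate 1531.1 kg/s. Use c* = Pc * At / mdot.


c* = 10e6 * 0.305 / 1531.1 = 1992 m/s

1992 m/s


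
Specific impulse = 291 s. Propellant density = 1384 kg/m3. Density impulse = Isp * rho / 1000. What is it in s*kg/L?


rho*Isp = 291 * 1384 / 1000 = 403 s*kg/L

403 s*kg/L


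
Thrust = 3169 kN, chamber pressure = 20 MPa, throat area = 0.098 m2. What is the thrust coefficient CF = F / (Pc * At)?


CF = 3169000 / (20e6 * 0.098) = 1.62

1.62


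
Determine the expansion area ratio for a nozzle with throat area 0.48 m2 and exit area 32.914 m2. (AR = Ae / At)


AR = 32.914 / 0.48 = 68.6

68.6


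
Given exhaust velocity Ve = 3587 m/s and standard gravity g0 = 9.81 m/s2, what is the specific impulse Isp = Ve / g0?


Isp = Ve / g0 = 3587 / 9.81 = 365.6 s

365.6 s


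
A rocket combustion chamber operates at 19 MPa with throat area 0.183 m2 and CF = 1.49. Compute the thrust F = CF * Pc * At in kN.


F = 1.49 * 19e6 * 0.183 = 5.1807e+06 N = 5180.7 kN

5180.7 kN


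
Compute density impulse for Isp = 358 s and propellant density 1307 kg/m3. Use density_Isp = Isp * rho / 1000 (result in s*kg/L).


rho*Isp = 358 * 1307 / 1000 = 468 s*kg/L

468 s*kg/L


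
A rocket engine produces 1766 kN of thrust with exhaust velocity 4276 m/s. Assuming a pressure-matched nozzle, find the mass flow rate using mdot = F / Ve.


mdot = F / Ve = 1766000 / 4276 = 413.0 kg/s

413.0 kg/s


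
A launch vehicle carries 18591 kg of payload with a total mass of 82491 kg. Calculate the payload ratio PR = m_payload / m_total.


PR = 18591 / 82491 = 0.2254

0.2254


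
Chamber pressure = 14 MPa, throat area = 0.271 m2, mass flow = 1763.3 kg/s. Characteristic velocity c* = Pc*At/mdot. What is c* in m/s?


c* = 14e6 * 0.271 / 1763.3 = 2152 m/s

2152 m/s


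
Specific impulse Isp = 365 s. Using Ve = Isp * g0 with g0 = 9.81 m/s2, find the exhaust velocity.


Ve = Isp * g0 = 365 * 9.81 = 3580.7 m/s

3580.7 m/s


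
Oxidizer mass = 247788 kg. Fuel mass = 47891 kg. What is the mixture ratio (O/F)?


MR = 247788 / 47891 = 5.17

5.17


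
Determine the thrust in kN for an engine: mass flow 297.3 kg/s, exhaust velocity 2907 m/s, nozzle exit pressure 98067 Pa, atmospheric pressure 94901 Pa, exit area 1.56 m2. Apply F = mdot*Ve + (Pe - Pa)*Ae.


F = 297.3 * 2907 + (98067 - 94901) * 1.56 = 869190.0 N = 869.2 kN

869.2 kN


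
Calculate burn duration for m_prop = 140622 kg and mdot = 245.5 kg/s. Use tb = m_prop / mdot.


tb = 140622 / 245.5 = 572.8 s

572.8 s


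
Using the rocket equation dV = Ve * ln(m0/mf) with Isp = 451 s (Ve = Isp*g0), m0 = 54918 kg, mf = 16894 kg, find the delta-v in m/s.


Ve = 451 * 9.81 = 4424.31 m/s
dV = 4424.31 * ln(54918/16894) = 5216 m/s

5216 m/s


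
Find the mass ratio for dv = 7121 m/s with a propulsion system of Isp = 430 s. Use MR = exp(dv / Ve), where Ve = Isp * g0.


Ve = 430 * 9.81 = 4218.3 m/s
MR = exp(7121 / 4218.3) = 5.409

5.409


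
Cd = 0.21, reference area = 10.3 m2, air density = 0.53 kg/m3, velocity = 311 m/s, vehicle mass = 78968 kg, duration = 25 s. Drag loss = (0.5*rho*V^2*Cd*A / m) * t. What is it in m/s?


D = 0.5 * 0.53 * 311^2 * 0.21 * 10.3 = 55439.99 N
a = 55439.99 / 78968 = 0.7021 m/s2
dV = 0.7021 * 25 = 17.6 m/s

17.6 m/s


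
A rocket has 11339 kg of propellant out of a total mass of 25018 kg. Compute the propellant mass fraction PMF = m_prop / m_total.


PMF = 11339 / 25018 = 0.453

0.453


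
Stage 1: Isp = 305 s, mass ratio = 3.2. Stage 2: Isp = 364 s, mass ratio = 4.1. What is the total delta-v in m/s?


dV1 = 305 * 9.81 * ln(3.2) = 3480.2 m/s
dV2 = 364 * 9.81 * ln(4.1) = 5038.4 m/s
Total dV = 3480.2 + 5038.4 = 8518.6 m/s ~ 8519 m/s

8519 m/s


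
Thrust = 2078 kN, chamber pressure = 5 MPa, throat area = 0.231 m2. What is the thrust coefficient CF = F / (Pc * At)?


CF = 2078000 / (5e6 * 0.231) = 1.8

1.8


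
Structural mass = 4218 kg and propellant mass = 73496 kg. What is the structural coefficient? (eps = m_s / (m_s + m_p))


eps = 4218 / (4218 + 73496) = 0.0543

0.0543


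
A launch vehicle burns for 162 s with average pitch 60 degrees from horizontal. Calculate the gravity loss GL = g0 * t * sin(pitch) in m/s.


GL = 9.81 * 162 * sin(60 deg) = 1376 m/s

1376 m/s


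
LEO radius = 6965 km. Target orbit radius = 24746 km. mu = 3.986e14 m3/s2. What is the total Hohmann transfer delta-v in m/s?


V1 = sqrt(mu/r1) = 7564.99 m/s
dV1 = V1*(sqrt(2*r2/(r1+r2)) - 1) = 1885.86 m/s
V2 = sqrt(mu/r2) = 4013.43 m/s
dV2 = V2*(1 - sqrt(2*r1/(r1+r2))) = 1353.4 m/s
Total dV = 3239 m/s

3239 m/s


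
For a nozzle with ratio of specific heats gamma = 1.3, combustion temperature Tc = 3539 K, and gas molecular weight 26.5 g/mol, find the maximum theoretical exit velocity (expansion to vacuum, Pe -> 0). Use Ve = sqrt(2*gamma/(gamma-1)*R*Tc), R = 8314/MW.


R = 8314 / 26.5 = 313.74 J/(kg.K)
Ve = sqrt(2 * 1.3 / (1.3 - 1) * 313.74 * 3539) = 3102 m/s

3102 m/s


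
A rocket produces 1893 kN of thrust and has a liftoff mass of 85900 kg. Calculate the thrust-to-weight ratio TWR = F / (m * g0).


TWR = 1893000 / (85900 * 9.81) = 2.25

2.25


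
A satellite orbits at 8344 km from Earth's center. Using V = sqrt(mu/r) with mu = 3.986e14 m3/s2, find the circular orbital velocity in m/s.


V = sqrt(3.986e14 / 8344000) = 6912 m/s

6912 m/s


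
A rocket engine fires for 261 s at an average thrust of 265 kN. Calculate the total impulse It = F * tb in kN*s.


It = 265 * 261 = 69165 kN*s

69165 kN*s


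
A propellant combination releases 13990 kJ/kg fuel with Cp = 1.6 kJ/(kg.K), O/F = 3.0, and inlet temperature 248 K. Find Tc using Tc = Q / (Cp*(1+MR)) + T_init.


Tc = 13990 / (1.6 * (1 + 3.0)) + 248 = 2434 K

2434 K


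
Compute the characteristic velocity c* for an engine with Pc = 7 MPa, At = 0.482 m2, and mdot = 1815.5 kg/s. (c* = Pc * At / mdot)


c* = 7e6 * 0.482 / 1815.5 = 1858 m/s

1858 m/s


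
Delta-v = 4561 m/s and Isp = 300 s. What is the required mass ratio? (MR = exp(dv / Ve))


Ve = 300 * 9.81 = 2943.0 m/s
MR = exp(4561 / 2943.0) = 4.71

4.71


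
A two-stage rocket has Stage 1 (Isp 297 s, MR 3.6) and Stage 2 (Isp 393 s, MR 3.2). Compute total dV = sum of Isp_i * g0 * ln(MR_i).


dV1 = 297 * 9.81 * ln(3.6) = 3732.1 m/s
dV2 = 393 * 9.81 * ln(3.2) = 4484.3 m/s
Total dV = 3732.1 + 4484.3 = 8216.4 m/s ~ 8216 m/s

8216 m/s


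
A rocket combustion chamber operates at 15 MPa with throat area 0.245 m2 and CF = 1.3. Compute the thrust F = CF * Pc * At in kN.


F = 1.3 * 15e6 * 0.245 = 4.7775e+06 N = 4777.5 kN

4777.5 kN


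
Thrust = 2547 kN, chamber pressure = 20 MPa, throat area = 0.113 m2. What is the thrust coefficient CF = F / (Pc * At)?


CF = 2547000 / (20e6 * 0.113) = 1.13

1.13


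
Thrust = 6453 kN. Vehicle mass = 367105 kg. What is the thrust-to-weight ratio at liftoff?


TWR = 6453000 / (367105 * 9.81) = 1.79

1.79


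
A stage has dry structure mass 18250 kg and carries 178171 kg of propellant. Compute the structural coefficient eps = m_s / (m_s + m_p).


eps = 18250 / (18250 + 178171) = 0.0929

0.0929


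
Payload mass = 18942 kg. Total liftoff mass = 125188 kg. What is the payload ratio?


PR = 18942 / 125188 = 0.1513

0.1513


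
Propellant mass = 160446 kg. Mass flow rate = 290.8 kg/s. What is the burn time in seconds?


tb = 160446 / 290.8 = 551.7 s

551.7 s


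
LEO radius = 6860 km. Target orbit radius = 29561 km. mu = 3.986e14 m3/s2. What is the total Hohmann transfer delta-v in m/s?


V1 = sqrt(mu/r1) = 7622.66 m/s
dV1 = V1*(sqrt(2*r2/(r1+r2)) - 1) = 2089.26 m/s
V2 = sqrt(mu/r2) = 3672.05 m/s
dV2 = V2*(1 - sqrt(2*r1/(r1+r2))) = 1418.28 m/s
Total dV = 3508 m/s

3508 m/s


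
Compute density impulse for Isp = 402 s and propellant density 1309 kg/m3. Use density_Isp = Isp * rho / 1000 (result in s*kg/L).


rho*Isp = 402 * 1309 / 1000 = 526 s*kg/L

526 s*kg/L


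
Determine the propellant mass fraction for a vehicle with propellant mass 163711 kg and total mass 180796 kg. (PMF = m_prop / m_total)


PMF = 163711 / 180796 = 0.906

0.906


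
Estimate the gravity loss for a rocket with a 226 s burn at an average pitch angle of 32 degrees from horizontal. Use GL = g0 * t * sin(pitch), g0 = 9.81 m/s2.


GL = 9.81 * 226 * sin(32 deg) = 1175 m/s

1175 m/s


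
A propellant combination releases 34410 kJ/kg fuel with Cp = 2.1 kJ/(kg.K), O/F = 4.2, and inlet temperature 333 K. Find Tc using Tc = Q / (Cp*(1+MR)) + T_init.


Tc = 34410 / (2.1 * (1 + 4.2)) + 333 = 3484 K

3484 K


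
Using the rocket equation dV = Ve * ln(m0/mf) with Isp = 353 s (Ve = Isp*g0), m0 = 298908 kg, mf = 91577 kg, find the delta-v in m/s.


Ve = 353 * 9.81 = 3462.93 m/s
dV = 3462.93 * ln(298908/91577) = 4096 m/s

4096 m/s


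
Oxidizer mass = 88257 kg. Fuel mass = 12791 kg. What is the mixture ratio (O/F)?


MR = 88257 / 12791 = 6.9

6.9


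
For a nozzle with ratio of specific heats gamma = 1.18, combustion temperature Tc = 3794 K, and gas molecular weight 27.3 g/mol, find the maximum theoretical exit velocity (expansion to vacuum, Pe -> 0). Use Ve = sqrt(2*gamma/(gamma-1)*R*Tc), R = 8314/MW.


R = 8314 / 27.3 = 304.54 J/(kg.K)
Ve = sqrt(2 * 1.18 / (1.18 - 1) * 304.54 * 3794) = 3892 m/s

3892 m/s


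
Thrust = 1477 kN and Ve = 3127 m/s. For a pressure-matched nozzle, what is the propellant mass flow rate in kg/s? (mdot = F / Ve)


mdot = F / Ve = 1477000 / 3127 = 472.3 kg/s

472.3 kg/s


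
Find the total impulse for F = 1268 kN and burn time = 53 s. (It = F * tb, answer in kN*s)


It = 1268 * 53 = 67204 kN*s

67204 kN*s


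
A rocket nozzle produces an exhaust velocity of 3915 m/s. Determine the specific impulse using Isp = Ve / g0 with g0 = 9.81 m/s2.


Isp = Ve / g0 = 3915 / 9.81 = 399.1 s

399.1 s


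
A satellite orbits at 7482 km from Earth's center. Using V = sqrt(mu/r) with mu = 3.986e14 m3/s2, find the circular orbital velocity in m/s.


V = sqrt(3.986e14 / 7482000) = 7299 m/s

7299 m/s


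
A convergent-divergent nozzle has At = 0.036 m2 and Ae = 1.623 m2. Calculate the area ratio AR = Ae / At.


AR = 1.623 / 0.036 = 45.1

45.1


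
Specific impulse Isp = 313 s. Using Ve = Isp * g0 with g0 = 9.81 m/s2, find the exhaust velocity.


Ve = Isp * g0 = 313 * 9.81 = 3070.5 m/s

3070.5 m/s


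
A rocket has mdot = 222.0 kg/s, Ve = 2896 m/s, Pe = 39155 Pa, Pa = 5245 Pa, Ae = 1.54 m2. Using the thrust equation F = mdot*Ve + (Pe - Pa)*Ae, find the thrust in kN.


F = 222.0 * 2896 + (39155 - 5245) * 1.54 = 695133.0 N = 695.1 kN

695.1 kN


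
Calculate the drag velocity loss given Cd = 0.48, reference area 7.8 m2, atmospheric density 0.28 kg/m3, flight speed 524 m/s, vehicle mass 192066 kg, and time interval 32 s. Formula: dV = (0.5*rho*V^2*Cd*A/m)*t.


D = 0.5 * 0.28 * 524^2 * 0.48 * 7.8 = 143921.76 N
a = 143921.76 / 192066 = 0.7493 m/s2
dV = 0.7493 * 32 = 24.0 m/s

24.0 m/s


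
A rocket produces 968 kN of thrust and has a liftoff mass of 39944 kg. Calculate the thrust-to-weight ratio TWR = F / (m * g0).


TWR = 968000 / (39944 * 9.81) = 2.47

2.47


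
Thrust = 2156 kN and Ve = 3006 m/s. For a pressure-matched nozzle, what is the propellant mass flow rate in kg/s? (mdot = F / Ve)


mdot = F / Ve = 2156000 / 3006 = 717.2 kg/s

717.2 kg/s


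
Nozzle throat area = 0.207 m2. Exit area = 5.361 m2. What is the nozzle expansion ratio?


AR = 5.361 / 0.207 = 25.9

25.9


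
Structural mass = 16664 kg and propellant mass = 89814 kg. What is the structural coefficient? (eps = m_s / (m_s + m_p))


eps = 16664 / (16664 + 89814) = 0.1565

0.1565


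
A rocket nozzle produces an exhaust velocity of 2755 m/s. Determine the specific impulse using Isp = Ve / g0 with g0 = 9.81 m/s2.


Isp = Ve / g0 = 2755 / 9.81 = 280.8 s

280.8 s


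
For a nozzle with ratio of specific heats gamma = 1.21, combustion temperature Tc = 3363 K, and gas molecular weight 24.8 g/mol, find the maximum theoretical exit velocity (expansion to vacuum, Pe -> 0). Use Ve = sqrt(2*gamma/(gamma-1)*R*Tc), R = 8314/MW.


R = 8314 / 24.8 = 335.24 J/(kg.K)
Ve = sqrt(2 * 1.21 / (1.21 - 1) * 335.24 * 3363) = 3604 m/s

3604 m/s


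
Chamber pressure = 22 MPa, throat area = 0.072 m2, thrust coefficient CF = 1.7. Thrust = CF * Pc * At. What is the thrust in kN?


F = 1.7 * 22e6 * 0.072 = 2.6928e+06 N = 2692.8 kN

2692.8 kN


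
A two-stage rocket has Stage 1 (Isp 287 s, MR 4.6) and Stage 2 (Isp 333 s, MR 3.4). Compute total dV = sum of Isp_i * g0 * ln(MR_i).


dV1 = 287 * 9.81 * ln(4.6) = 4296.6 m/s
dV2 = 333 * 9.81 * ln(3.4) = 3997.7 m/s
Total dV = 4296.6 + 3997.7 = 8294.3 m/s ~ 8294 m/s

8294 m/s


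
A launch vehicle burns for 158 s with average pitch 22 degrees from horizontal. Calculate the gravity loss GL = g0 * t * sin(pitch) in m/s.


GL = 9.81 * 158 * sin(22 deg) = 581 m/s

581 m/s


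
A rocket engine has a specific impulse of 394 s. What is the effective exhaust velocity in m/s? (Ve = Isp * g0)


Ve = Isp * g0 = 394 * 9.81 = 3865.1 m/s

3865.1 m/s


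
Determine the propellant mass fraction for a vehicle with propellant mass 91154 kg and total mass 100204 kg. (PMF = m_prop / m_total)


PMF = 91154 / 100204 = 0.91

0.91


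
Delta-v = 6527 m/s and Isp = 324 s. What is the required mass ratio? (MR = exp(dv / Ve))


Ve = 324 * 9.81 = 3178.44 m/s
MR = exp(6527 / 3178.44) = 7.795

7.795


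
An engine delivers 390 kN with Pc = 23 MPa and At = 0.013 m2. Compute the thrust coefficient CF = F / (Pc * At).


CF = 390000 / (23e6 * 0.013) = 1.3

1.3


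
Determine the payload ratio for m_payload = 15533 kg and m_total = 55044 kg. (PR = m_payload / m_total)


PR = 15533 / 55044 = 0.2822

0.2822
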